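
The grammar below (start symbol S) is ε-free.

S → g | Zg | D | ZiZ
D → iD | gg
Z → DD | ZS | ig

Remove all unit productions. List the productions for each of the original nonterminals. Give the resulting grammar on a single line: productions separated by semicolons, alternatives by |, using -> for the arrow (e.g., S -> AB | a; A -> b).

S -> g | Zg | gg | iD | ZiZ; D -> gg | iD; Z -> DD | ZS | ig

Unit productions: S->D.
Unit pairs (A ⇒* B via units): (S,D).
S: inherits non-unit rules of {D, S} → Zg | ZiZ | g | gg | iD.
D: inherits non-unit rules of {D} → gg | iD.
Z: inherits non-unit rules of {Z} → DD | ZS | ig.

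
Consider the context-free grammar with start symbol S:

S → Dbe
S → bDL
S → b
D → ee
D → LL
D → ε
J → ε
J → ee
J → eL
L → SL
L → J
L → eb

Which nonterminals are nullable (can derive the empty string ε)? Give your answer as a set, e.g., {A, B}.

{D, J, L}

Directly nullable (have an ε-rule): {D, J}.
L is nullable via L -> J (every symbol on the right is already known nullable).
Not nullable: S — each has a terminal in every rule's right-hand side or depends on a non-nullable symbol.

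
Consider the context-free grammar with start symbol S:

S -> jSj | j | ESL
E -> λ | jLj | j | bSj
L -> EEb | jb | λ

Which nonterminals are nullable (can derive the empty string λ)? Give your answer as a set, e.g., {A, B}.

{E, L}

Directly nullable (have an ε-rule): {E, L}.
Not nullable: S — each has a terminal in every rule's right-hand side or depends on a non-nullable symbol.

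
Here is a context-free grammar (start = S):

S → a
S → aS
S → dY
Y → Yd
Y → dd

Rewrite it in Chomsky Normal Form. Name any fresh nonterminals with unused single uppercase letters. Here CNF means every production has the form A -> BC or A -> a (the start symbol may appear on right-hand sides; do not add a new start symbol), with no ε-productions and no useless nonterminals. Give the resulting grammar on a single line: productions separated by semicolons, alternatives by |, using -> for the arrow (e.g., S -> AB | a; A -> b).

S -> a | AS | BY; A -> a; B -> d; Y -> BB | YB

No ε-productions.
No unit productions to eliminate.
TERM: introduce A -> a, B -> d and substitute in every rule of length ≥2.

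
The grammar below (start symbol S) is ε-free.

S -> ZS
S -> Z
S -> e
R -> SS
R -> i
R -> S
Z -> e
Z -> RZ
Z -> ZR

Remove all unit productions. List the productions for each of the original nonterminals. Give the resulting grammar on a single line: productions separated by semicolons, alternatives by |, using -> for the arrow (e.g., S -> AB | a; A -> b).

Unit productions: R->S, S->Z.
Unit pairs (A ⇒* B via units): (R,S), (R,Z), (S,Z).
S: inherits non-unit rules of {S, Z} → RZ | ZR | ZS | e.
R: inherits non-unit rules of {R, S, Z} → RZ | SS | ZR | ZS | e | i.
Z: inherits non-unit rules of {Z} → RZ | ZR | e.

S -> e | RZ | ZR | ZS; R -> e | i | RZ | SS | ZR | ZS; Z -> e | RZ | ZR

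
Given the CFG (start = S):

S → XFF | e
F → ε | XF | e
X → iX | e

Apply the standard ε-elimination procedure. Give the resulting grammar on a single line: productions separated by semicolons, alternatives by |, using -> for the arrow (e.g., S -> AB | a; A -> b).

S -> X | e | XF | XFF; F -> X | e | XF; X -> e | iX

Nullable set: {F}.
S -> XFF: F, F nullable, giving X | XF | XFF.
Drop F -> ε.
F -> XF: F nullable, giving X | XF.
Unchanged (no nullable symbols): S -> e; F -> e; X -> e; X -> iX.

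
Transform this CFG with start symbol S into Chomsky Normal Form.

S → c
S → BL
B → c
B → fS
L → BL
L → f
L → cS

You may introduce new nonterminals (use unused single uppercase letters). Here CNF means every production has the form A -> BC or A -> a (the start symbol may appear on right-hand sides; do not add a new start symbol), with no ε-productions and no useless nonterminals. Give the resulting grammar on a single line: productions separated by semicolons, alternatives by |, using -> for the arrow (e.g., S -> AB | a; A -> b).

S -> c | BL; A -> f; B -> c | AS; C -> c; L -> f | BL | CS

No ε-productions.
No unit productions to eliminate.
TERM: introduce C -> c, A -> f and substitute in every rule of length ≥2.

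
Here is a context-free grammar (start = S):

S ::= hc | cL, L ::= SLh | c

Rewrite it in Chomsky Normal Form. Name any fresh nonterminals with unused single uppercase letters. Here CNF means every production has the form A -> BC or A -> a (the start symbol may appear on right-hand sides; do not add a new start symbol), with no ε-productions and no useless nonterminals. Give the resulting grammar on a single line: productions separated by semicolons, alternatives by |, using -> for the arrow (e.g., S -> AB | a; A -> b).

No ε-productions.
No unit productions to eliminate.
TERM: introduce B -> c, A -> h and substitute in every rule of length ≥2.
BIN: L -> SLA becomes L -> SC, C -> LA.

S -> AB | BL; A -> h; B -> c; C -> LA; L -> c | SC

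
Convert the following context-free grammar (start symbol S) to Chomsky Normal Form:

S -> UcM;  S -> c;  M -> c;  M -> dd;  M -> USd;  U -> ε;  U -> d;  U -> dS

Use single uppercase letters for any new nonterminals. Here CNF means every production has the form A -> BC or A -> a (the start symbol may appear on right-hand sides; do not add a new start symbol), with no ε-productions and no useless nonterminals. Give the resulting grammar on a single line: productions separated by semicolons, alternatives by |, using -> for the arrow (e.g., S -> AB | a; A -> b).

Nullable: {U}; after ε-elimination: S -> c | cM | UcM; M -> c | Sd | dd | USd; U -> d | dS.
No unit productions to eliminate.
TERM: introduce B -> c, A -> d and substitute in every rule of length ≥2.
BIN: M -> USA becomes M -> UC, C -> SA; S -> UBM becomes S -> UD, D -> BM.

S -> c | BM | UD; A -> d; B -> c; C -> SA; D -> BM; M -> c | AA | SA | UC; U -> d | AS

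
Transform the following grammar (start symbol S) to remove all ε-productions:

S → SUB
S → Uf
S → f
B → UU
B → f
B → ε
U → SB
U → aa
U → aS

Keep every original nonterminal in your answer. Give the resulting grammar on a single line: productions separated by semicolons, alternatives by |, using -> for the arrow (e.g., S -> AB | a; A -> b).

Nullable set: {B}.
S -> SUB: B nullable, giving SU | SUB.
Drop B -> ε.
U -> SB: B nullable, giving S | SB.
Unchanged (no nullable symbols): S -> Uf; S -> f; B -> UU; B -> f; U -> aS; U -> aa.

S -> f | SU | Uf | SUB; B -> f | UU; U -> S | SB | aS | aa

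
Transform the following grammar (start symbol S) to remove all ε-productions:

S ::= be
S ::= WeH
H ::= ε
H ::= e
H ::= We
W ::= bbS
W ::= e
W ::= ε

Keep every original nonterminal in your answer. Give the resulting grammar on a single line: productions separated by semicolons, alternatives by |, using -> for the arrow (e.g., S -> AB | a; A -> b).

Nullable set: {H, W}.
S -> WeH: W, H nullable, giving We | WeH | e | eH.
Drop H -> ε.
H -> We: W nullable, giving We | e.
Drop W -> ε.
Unchanged (no nullable symbols): S -> be; H -> e; W -> bbS; W -> e.

S -> e | We | be | eH | WeH; H -> e | We; W -> e | bbS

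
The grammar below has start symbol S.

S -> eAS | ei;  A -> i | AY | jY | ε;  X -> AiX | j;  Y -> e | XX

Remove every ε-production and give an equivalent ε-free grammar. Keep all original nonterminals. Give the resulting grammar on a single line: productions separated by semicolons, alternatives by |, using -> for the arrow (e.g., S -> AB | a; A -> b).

S -> eS | ei | eAS; A -> Y | i | AY | jY; X -> j | iX | AiX; Y -> e | XX

Nullable set: {A}.
S -> eAS: A nullable, giving eAS | eS.
Drop A -> ε.
A -> AY: A nullable, giving AY | Y.
X -> AiX: A nullable, giving AiX | iX.
Unchanged (no nullable symbols): S -> ei; A -> i; A -> jY; X -> j; Y -> XX; Y -> e.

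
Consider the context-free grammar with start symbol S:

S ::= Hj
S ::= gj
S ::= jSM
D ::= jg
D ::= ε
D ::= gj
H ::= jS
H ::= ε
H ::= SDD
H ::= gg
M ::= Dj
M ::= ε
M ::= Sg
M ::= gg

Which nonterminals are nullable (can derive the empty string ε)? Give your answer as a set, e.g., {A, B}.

{D, H, M}

Directly nullable (have an ε-rule): {D, H, M}.
Not nullable: S — each has a terminal in every rule's right-hand side or depends on a non-nullable symbol.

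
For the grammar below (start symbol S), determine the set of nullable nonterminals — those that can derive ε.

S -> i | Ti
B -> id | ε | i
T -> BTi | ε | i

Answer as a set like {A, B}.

Directly nullable (have an ε-rule): {B, T}.
Not nullable: S — each has a terminal in every rule's right-hand side or depends on a non-nullable symbol.

{B, T}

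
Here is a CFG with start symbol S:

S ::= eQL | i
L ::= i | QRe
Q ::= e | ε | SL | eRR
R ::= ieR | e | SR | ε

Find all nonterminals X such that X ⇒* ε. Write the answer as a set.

{Q, R}

Directly nullable (have an ε-rule): {Q, R}.
Not nullable: L, S — each has a terminal in every rule's right-hand side or depends on a non-nullable symbol.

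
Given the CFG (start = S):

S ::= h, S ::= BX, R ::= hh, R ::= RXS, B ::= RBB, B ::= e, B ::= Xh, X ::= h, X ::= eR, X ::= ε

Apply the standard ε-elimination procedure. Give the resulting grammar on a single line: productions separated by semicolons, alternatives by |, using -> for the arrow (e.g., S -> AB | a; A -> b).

Nullable set: {X}.
S -> BX: X nullable, giving B | BX.
B -> Xh: X nullable, giving Xh | h.
R -> RXS: X nullable, giving RS | RXS.
Drop X -> ε.
Unchanged (no nullable symbols): S -> h; B -> RBB; B -> e; R -> hh; X -> eR; X -> h.

S -> B | h | BX; B -> e | h | Xh | RBB; R -> RS | hh | RXS; X -> h | eR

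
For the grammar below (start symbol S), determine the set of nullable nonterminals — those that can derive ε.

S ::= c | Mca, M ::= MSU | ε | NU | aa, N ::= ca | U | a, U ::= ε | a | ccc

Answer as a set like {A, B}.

{M, N, U}

Directly nullable (have an ε-rule): {M, U}.
N is nullable via N -> U (every symbol on the right is already known nullable).
Not nullable: S — each has a terminal in every rule's right-hand side or depends on a non-nullable symbol.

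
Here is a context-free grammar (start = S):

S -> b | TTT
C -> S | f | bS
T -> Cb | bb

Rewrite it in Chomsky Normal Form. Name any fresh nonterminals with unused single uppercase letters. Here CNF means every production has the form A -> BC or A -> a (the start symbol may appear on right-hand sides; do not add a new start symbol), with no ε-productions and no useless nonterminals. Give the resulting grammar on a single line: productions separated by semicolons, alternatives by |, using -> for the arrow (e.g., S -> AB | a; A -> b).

S -> b | TD; A -> b; B -> TT; C -> b | f | AS | TB; D -> TT; T -> AA | CA

No ε-productions.
After unit-elimination: S -> b | TTT; C -> b | f | bS | TTT; T -> Cb | bb.
TERM: introduce A -> b and substitute in every rule of length ≥2.
BIN: C -> TTT becomes C -> TB, B -> TT; S -> TTT becomes S -> TD, D -> TT.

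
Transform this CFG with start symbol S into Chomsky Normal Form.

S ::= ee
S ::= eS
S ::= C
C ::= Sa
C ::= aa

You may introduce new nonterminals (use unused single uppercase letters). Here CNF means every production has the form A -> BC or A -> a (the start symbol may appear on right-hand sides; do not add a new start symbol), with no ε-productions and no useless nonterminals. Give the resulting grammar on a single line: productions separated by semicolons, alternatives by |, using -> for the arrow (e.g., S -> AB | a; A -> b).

S -> AA | BB | BS | SA; A -> a; B -> e

No ε-productions.
After unit-elimination: S -> Sa | aa | eS | ee; C -> Sa | aa.
TERM: introduce A -> a, B -> e and substitute in every rule of length ≥2.
Drop unreachable/unproductive: C.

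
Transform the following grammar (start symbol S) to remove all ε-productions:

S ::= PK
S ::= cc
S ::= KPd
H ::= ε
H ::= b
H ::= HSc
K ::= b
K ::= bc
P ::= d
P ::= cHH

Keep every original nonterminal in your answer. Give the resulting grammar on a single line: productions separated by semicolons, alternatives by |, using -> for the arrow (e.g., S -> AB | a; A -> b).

S -> PK | cc | KPd; H -> b | Sc | HSc; K -> b | bc; P -> c | d | cH | cHH

Nullable set: {H}.
Drop H -> ε.
H -> HSc: H nullable, giving HSc | Sc.
P -> cHH: H, H nullable, giving c | cH | cHH.
Unchanged (no nullable symbols): S -> KPd; S -> PK; S -> cc; H -> b; K -> b; K -> bc; P -> d.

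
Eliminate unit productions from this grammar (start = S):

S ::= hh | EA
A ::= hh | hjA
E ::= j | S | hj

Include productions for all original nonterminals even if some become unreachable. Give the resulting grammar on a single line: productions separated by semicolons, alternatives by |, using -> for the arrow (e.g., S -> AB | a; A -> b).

Unit productions: E->S.
Unit pairs (A ⇒* B via units): (E,S).
S: inherits non-unit rules of {S} → EA | hh.
A: inherits non-unit rules of {A} → hh | hjA.
E: inherits non-unit rules of {E, S} → EA | hh | hj | j.

S -> EA | hh; A -> hh | hjA; E -> j | EA | hh | hj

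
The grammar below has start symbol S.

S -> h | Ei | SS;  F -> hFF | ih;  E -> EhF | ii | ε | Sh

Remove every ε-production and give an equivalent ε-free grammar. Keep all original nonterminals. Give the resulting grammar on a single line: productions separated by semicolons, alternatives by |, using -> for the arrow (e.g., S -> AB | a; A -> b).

S -> h | i | Ei | SS; E -> Sh | hF | ii | EhF; F -> ih | hFF

Nullable set: {E}.
S -> Ei: E nullable, giving Ei | i.
Drop E -> ε.
E -> EhF: E nullable, giving EhF | hF.
Unchanged (no nullable symbols): S -> SS; S -> h; E -> Sh; E -> ii; F -> hFF; F -> ih.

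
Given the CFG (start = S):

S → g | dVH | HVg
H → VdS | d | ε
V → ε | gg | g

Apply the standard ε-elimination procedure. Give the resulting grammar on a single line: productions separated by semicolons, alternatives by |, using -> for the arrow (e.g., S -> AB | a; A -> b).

S -> d | g | Hg | Vg | dH | dV | HVg | dVH; H -> d | dS | VdS; V -> g | gg

Nullable set: {H, V}.
S -> HVg: H, V nullable, giving HVg | Hg | Vg | g.
S -> dVH: V, H nullable, giving d | dH | dV | dVH.
Drop H -> ε.
H -> VdS: V nullable, giving VdS | dS.
Drop V -> ε.
Unchanged (no nullable symbols): S -> g; H -> d; V -> g; V -> gg.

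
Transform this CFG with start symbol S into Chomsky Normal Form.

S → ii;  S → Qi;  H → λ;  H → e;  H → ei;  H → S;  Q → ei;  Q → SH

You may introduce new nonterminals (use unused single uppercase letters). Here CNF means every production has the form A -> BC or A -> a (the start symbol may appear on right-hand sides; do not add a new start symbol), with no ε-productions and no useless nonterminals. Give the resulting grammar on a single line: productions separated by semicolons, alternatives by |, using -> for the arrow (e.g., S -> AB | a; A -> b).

Nullable: {H}; after ε-elimination: S -> Qi | ii; H -> S | e | ei; Q -> S | SH | ei.
After unit-elimination: S -> Qi | ii; H -> e | Qi | ei | ii; Q -> Qi | SH | ei | ii.
TERM: introduce B -> e, A -> i and substitute in every rule of length ≥2.

S -> AA | QA; A -> i; B -> e; H -> e | AA | BA | QA; Q -> AA | BA | QA | SH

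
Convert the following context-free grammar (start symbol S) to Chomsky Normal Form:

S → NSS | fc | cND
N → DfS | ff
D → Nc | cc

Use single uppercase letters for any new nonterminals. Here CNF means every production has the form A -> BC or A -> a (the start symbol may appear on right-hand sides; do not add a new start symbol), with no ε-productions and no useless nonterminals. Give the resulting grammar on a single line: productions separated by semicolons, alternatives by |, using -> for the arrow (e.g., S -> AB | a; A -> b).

No ε-productions.
No unit productions to eliminate.
TERM: introduce A -> c, B -> f and substitute in every rule of length ≥2.
BIN: N -> DBS becomes N -> DC, C -> BS; S -> AND becomes S -> AE, E -> ND; S -> NSS becomes S -> NF, F -> SS.

S -> AE | BA | NF; A -> c; B -> f; C -> BS; D -> AA | NA; E -> ND; F -> SS; N -> BB | DC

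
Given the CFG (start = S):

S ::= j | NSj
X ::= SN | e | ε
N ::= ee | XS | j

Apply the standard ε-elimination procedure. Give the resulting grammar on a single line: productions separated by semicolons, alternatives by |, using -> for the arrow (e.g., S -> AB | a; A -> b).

S -> j | NSj; N -> S | j | XS | ee; X -> e | SN

Nullable set: {X}.
N -> XS: X nullable, giving S | XS.
Drop X -> ε.
Unchanged (no nullable symbols): S -> NSj; S -> j; N -> ee; N -> j; X -> SN; X -> e.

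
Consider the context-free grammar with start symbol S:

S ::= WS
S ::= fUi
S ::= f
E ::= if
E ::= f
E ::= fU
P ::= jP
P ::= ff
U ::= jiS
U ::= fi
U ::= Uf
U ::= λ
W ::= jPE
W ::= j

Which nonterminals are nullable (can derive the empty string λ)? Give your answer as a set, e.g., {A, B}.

Directly nullable (have an ε-rule): {U}.
Not nullable: E, P, S, W — each has a terminal in every rule's right-hand side or depends on a non-nullable symbol.

{U}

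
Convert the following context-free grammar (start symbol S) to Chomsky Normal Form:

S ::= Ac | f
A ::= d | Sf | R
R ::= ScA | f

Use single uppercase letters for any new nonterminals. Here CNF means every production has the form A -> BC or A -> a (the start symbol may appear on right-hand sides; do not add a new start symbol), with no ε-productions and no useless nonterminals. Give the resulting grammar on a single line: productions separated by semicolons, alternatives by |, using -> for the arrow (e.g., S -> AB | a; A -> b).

S -> f | AB; A -> d | f | SC | SD; B -> c; C -> f; D -> BA

No ε-productions.
After unit-elimination: S -> f | Ac; A -> d | f | Sf | ScA; R -> f | ScA.
TERM: introduce B -> c, C -> f and substitute in every rule of length ≥2.
BIN: A -> SBA becomes A -> SD, D -> BA; R -> SBA becomes R -> SE, E -> BA.
Drop unreachable/unproductive: R.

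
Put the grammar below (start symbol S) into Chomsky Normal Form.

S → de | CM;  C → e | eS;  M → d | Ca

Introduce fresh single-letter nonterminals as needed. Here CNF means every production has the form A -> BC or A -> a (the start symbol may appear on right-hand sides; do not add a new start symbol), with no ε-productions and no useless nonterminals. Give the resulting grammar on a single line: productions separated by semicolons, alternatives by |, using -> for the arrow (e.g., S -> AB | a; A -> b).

No ε-productions.
No unit productions to eliminate.
TERM: introduce B -> a, D -> d, A -> e and substitute in every rule of length ≥2.

S -> CM | DA; A -> e; B -> a; C -> e | AS; D -> d; M -> d | CB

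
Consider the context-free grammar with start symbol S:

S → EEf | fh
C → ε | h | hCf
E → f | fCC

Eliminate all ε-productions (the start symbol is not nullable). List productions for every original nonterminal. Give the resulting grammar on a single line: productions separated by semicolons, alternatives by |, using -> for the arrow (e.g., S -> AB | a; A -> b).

Nullable set: {C}.
Drop C -> ε.
C -> hCf: C nullable, giving hCf | hf.
E -> fCC: C, C nullable, giving f | fC | fCC.
Unchanged (no nullable symbols): S -> EEf; S -> fh; C -> h; E -> f.

S -> fh | EEf; C -> h | hf | hCf; E -> f | fC | fCC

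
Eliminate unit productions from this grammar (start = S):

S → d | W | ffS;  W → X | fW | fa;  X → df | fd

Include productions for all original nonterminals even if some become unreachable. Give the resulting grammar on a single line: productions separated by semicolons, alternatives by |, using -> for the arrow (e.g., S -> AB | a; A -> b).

Unit productions: S->W, W->X.
Unit pairs (A ⇒* B via units): (S,W), (S,X), (W,X).
S: inherits non-unit rules of {S, W, X} → d | df | fW | fa | fd | ffS.
W: inherits non-unit rules of {W, X} → df | fW | fa | fd.
X: inherits non-unit rules of {X} → df | fd.

S -> d | df | fW | fa | fd | ffS; W -> df | fW | fa | fd; X -> df | fd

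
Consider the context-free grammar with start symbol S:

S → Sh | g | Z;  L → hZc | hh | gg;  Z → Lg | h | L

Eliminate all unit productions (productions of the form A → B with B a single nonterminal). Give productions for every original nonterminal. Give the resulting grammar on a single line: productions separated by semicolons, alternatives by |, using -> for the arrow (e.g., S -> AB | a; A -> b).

S -> g | h | Lg | Sh | gg | hh | hZc; L -> gg | hh | hZc; Z -> h | Lg | gg | hh | hZc

Unit productions: S->Z, Z->L.
Unit pairs (A ⇒* B via units): (S,L), (S,Z), (Z,L).
S: inherits non-unit rules of {L, S, Z} → Lg | Sh | g | gg | h | hZc | hh.
L: inherits non-unit rules of {L} → gg | hZc | hh.
Z: inherits non-unit rules of {L, Z} → Lg | gg | h | hZc | hh.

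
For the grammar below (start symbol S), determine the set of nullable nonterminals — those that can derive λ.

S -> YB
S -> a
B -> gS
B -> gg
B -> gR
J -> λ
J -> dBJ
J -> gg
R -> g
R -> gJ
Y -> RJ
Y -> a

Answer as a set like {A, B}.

Directly nullable (have an ε-rule): {J}.
Not nullable: B, R, S, Y — each has a terminal in every rule's right-hand side or depends on a non-nullable symbol.

{J}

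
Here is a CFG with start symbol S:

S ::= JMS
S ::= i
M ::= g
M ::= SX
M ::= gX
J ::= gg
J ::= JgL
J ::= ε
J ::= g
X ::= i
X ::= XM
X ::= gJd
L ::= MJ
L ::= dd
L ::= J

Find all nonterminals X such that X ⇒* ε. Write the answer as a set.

Directly nullable (have an ε-rule): {J}.
L is nullable via L -> J (every symbol on the right is already known nullable).
Not nullable: M, S, X — each has a terminal in every rule's right-hand side or depends on a non-nullable symbol.

{J, L}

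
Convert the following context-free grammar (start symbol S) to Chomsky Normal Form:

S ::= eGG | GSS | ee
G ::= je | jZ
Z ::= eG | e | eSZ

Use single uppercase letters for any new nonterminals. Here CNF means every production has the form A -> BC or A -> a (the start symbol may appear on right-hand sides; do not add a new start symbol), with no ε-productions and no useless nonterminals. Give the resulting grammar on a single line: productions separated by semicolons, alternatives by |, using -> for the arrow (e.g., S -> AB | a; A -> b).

No ε-productions.
No unit productions to eliminate.
TERM: introduce B -> e, A -> j and substitute in every rule of length ≥2.
BIN: S -> BGG becomes S -> BC, C -> GG; S -> GSS becomes S -> GD, D -> SS; Z -> BSZ becomes Z -> BE, E -> SZ.

S -> BB | BC | GD; A -> j; B -> e; C -> GG; D -> SS; E -> SZ; G -> AB | AZ; Z -> e | BE | BG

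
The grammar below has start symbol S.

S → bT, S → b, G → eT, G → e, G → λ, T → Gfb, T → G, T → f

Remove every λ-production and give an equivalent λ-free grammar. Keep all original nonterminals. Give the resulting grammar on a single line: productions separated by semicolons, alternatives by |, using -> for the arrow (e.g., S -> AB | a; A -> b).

S -> b | bT; G -> e | eT; T -> G | f | fb | Gfb

Nullable set: {G, T}.
S -> bT: T nullable, giving b | bT.
Drop G -> λ.
G -> eT: T nullable, giving e | eT.
T -> G: G nullable, giving G.
T -> Gfb: G nullable, giving Gfb | fb.
Unchanged (no nullable symbols): S -> b; G -> e; T -> f.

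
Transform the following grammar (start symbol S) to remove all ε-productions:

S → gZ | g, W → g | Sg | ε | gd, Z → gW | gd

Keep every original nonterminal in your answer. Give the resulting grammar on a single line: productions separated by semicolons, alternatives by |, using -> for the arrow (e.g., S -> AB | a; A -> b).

Nullable set: {W}.
Drop W -> ε.
Z -> gW: W nullable, giving g | gW.
Unchanged (no nullable symbols): S -> g; S -> gZ; W -> Sg; W -> g; W -> gd; Z -> gd.

S -> g | gZ; W -> g | Sg | gd; Z -> g | gW | gd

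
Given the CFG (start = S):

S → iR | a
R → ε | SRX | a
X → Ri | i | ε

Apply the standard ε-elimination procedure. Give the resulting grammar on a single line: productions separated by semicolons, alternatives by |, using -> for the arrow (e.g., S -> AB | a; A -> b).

Nullable set: {R, X}.
S -> iR: R nullable, giving i | iR.
Drop R -> ε.
R -> SRX: R, X nullable, giving S | SR | SRX | SX.
Drop X -> ε.
X -> Ri: R nullable, giving Ri | i.
Unchanged (no nullable symbols): S -> a; R -> a; X -> i.

S -> a | i | iR; R -> S | a | SR | SX | SRX; X -> i | Ri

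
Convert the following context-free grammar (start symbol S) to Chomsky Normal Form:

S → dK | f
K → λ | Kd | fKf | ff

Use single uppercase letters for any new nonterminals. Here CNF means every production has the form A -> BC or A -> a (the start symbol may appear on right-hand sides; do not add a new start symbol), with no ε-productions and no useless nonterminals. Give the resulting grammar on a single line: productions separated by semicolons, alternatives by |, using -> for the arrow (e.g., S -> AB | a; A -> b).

Nullable: {K}; after ε-elimination: S -> d | f | dK; K -> d | Kd | ff | fKf.
No unit productions to eliminate.
TERM: introduce A -> d, B -> f and substitute in every rule of length ≥2.
BIN: K -> BKB becomes K -> BC, C -> KB.

S -> d | f | AK; A -> d; B -> f; C -> KB; K -> d | BB | BC | KA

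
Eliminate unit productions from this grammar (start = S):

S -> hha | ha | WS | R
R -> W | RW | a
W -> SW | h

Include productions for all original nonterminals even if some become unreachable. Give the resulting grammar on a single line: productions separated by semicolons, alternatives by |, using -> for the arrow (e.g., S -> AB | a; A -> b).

S -> a | h | RW | SW | WS | ha | hha; R -> a | h | RW | SW; W -> h | SW

Unit productions: R->W, S->R.
Unit pairs (A ⇒* B via units): (R,W), (S,R), (S,W).
S: inherits non-unit rules of {R, S, W} → RW | SW | WS | a | h | ha | hha.
R: inherits non-unit rules of {R, W} → RW | SW | a | h.
W: inherits non-unit rules of {W} → SW | h.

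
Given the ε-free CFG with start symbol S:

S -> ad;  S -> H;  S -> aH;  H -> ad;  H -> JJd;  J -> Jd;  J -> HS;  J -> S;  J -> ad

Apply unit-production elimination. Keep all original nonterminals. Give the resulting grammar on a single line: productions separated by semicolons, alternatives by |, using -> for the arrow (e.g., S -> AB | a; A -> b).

S -> aH | ad | JJd; H -> ad | JJd; J -> HS | Jd | aH | ad | JJd

Unit productions: J->S, S->H.
Unit pairs (A ⇒* B via units): (J,H), (J,S), (S,H).
S: inherits non-unit rules of {H, S} → JJd | aH | ad.
H: inherits non-unit rules of {H} → JJd | ad.
J: inherits non-unit rules of {H, J, S} → HS | JJd | Jd | aH | ad.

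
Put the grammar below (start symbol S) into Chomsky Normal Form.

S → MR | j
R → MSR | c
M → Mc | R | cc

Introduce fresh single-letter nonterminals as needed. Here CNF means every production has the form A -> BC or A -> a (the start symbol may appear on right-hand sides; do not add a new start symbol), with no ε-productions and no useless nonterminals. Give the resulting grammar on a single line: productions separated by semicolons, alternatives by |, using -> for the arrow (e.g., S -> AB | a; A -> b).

S -> j | MR; A -> c; B -> SR; C -> SR; M -> c | AA | MA | MB; R -> c | MC

No ε-productions.
After unit-elimination: S -> j | MR; M -> c | Mc | cc | MSR; R -> c | MSR.
TERM: introduce A -> c and substitute in every rule of length ≥2.
BIN: M -> MSR becomes M -> MB, B -> SR; R -> MSR becomes R -> MC, C -> SR.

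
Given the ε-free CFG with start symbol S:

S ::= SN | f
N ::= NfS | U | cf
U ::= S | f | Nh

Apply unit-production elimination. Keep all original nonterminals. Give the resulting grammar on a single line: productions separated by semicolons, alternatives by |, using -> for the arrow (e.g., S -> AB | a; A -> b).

S -> f | SN; N -> f | Nh | SN | cf | NfS; U -> f | Nh | SN

Unit productions: N->U, U->S.
Unit pairs (A ⇒* B via units): (N,S), (N,U), (U,S).
S: inherits non-unit rules of {S} → SN | f.
N: inherits non-unit rules of {N, S, U} → NfS | Nh | SN | cf | f.
U: inherits non-unit rules of {S, U} → Nh | SN | f.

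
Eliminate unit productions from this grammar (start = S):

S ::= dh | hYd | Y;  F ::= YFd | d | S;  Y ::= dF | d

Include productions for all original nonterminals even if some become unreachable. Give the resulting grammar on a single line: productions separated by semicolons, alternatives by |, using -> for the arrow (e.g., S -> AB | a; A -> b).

Unit productions: F->S, S->Y.
Unit pairs (A ⇒* B via units): (F,S), (F,Y), (S,Y).
S: inherits non-unit rules of {S, Y} → d | dF | dh | hYd.
F: inherits non-unit rules of {F, S, Y} → YFd | d | dF | dh | hYd.
Y: inherits non-unit rules of {Y} → d | dF.

S -> d | dF | dh | hYd; F -> d | dF | dh | YFd | hYd; Y -> d | dF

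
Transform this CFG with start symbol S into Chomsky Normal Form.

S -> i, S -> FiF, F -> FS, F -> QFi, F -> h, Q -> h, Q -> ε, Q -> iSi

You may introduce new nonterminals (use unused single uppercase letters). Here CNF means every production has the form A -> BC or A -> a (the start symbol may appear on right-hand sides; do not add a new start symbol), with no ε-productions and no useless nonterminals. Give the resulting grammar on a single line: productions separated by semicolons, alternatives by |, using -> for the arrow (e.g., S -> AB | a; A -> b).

S -> i | FD; A -> i; B -> FA; C -> SA; D -> AF; F -> h | FA | FS | QB; Q -> h | AC

Nullable: {Q}; after ε-elimination: S -> i | FiF; F -> h | FS | Fi | QFi; Q -> h | iSi.
No unit productions to eliminate.
TERM: introduce A -> i and substitute in every rule of length ≥2.
BIN: F -> QFA becomes F -> QB, B -> FA; Q -> ASA becomes Q -> AC, C -> SA; S -> FAF becomes S -> FD, D -> AF.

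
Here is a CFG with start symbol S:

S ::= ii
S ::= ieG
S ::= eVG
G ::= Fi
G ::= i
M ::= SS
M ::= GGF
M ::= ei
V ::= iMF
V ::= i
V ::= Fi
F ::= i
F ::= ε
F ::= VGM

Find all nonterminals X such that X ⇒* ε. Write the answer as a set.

{F}

Directly nullable (have an ε-rule): {F}.
Not nullable: G, M, S, V — each has a terminal in every rule's right-hand side or depends on a non-nullable symbol.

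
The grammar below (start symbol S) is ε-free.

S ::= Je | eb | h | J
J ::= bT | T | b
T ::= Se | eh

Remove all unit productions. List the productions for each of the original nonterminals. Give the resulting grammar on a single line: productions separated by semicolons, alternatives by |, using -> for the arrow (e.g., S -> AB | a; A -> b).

S -> b | h | Je | Se | bT | eb | eh; J -> b | Se | bT | eh; T -> Se | eh

Unit productions: J->T, S->J.
Unit pairs (A ⇒* B via units): (J,T), (S,J), (S,T).
S: inherits non-unit rules of {J, S, T} → Je | Se | b | bT | eb | eh | h.
J: inherits non-unit rules of {J, T} → Se | b | bT | eh.
T: inherits non-unit rules of {T} → Se | eh.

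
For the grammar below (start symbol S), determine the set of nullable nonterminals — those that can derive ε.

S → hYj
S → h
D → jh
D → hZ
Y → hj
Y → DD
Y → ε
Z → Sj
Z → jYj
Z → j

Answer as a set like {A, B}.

Directly nullable (have an ε-rule): {Y}.
Not nullable: D, S, Z — each has a terminal in every rule's right-hand side or depends on a non-nullable symbol.

{Y}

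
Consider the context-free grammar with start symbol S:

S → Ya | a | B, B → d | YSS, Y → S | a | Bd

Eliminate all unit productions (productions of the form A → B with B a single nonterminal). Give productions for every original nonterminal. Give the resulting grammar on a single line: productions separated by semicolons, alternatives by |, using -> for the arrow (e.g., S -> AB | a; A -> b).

Unit productions: S->B, Y->S.
Unit pairs (A ⇒* B via units): (S,B), (Y,B), (Y,S).
S: inherits non-unit rules of {B, S} → YSS | Ya | a | d.
B: inherits non-unit rules of {B} → YSS | d.
Y: inherits non-unit rules of {B, S, Y} → Bd | YSS | Ya | a | d.

S -> a | d | Ya | YSS; B -> d | YSS; Y -> a | d | Bd | Ya | YSS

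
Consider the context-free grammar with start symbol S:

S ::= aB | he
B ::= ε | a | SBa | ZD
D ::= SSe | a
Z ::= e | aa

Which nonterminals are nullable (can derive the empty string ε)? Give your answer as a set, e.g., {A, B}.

{B}

Directly nullable (have an ε-rule): {B}.
Not nullable: D, S, Z — each has a terminal in every rule's right-hand side or depends on a non-nullable symbol.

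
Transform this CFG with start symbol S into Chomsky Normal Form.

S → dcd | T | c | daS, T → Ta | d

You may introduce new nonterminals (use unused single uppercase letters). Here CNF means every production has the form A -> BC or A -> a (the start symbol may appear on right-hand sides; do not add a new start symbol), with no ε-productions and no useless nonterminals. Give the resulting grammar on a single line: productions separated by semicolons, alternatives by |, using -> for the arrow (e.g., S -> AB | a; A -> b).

No ε-productions.
After unit-elimination: S -> c | d | Ta | daS | dcd; T -> d | Ta.
TERM: introduce A -> a, C -> c, B -> d and substitute in every rule of length ≥2.
BIN: S -> BAS becomes S -> BD, D -> AS; S -> BCB becomes S -> BE, E -> CB.

S -> c | d | BD | BE | TA; A -> a; B -> d; C -> c; D -> AS; E -> CB; T -> d | TA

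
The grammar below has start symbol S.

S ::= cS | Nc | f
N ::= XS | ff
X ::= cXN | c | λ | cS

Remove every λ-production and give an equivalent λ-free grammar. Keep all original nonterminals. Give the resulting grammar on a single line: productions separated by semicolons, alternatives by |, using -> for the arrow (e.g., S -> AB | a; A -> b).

Nullable set: {X}.
N -> XS: X nullable, giving S | XS.
Drop X -> λ.
X -> cXN: X nullable, giving cN | cXN.
Unchanged (no nullable symbols): S -> Nc; S -> cS; S -> f; N -> ff; X -> c; X -> cS.

S -> f | Nc | cS; N -> S | XS | ff; X -> c | cN | cS | cXN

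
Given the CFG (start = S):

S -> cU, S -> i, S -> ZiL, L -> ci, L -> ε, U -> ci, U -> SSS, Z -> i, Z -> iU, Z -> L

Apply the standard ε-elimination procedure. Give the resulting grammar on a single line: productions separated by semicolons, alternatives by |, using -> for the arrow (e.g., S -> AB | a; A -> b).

S -> i | Zi | cU | iL | ZiL; L -> ci; U -> ci | SSS; Z -> L | i | iU

Nullable set: {L, Z}.
S -> ZiL: Z, L nullable, giving Zi | ZiL | i | iL.
Drop L -> ε.
Z -> L: L nullable, giving L.
Unchanged (no nullable symbols): S -> cU; S -> i; L -> ci; U -> SSS; U -> ci; Z -> i; Z -> iU.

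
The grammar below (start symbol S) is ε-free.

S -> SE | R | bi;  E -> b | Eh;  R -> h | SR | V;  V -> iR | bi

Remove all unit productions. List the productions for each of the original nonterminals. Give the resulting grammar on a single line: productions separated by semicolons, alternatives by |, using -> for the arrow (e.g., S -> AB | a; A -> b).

S -> h | SE | SR | bi | iR; E -> b | Eh; R -> h | SR | bi | iR; V -> bi | iR

Unit productions: R->V, S->R.
Unit pairs (A ⇒* B via units): (R,V), (S,R), (S,V).
S: inherits non-unit rules of {R, S, V} → SE | SR | bi | h | iR.
E: inherits non-unit rules of {E} → Eh | b.
R: inherits non-unit rules of {R, V} → SR | bi | h | iR.
V: inherits non-unit rules of {V} → bi | iR.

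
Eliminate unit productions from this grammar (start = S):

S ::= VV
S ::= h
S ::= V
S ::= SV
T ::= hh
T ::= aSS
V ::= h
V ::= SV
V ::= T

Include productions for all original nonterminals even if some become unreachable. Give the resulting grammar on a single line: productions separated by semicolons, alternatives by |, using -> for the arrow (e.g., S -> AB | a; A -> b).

S -> h | SV | VV | hh | aSS; T -> hh | aSS; V -> h | SV | hh | aSS

Unit productions: S->V, V->T.
Unit pairs (A ⇒* B via units): (S,T), (S,V), (V,T).
S: inherits non-unit rules of {S, T, V} → SV | VV | aSS | h | hh.
T: inherits non-unit rules of {T} → aSS | hh.
V: inherits non-unit rules of {T, V} → SV | aSS | h | hh.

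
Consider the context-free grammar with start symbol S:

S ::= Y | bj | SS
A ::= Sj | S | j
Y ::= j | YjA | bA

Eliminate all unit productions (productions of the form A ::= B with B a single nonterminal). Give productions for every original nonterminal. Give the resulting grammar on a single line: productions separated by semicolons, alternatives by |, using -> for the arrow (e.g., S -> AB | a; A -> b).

S -> j | SS | bA | bj | YjA; A -> j | SS | Sj | bA | bj | YjA; Y -> j | bA | YjA

Unit productions: A->S, S->Y.
Unit pairs (A ⇒* B via units): (A,S), (A,Y), (S,Y).
S: inherits non-unit rules of {S, Y} → SS | YjA | bA | bj | j.
A: inherits non-unit rules of {A, S, Y} → SS | Sj | YjA | bA | bj | j.
Y: inherits non-unit rules of {Y} → YjA | bA | j.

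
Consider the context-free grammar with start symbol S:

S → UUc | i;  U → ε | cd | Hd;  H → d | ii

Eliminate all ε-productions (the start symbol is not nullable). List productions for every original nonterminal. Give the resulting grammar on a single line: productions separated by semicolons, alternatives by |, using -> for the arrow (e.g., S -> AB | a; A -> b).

Nullable set: {U}.
S -> UUc: U, U nullable, giving UUc | Uc | c.
Drop U -> ε.
Unchanged (no nullable symbols): S -> i; H -> d; H -> ii; U -> Hd; U -> cd.

S -> c | i | Uc | UUc; H -> d | ii; U -> Hd | cd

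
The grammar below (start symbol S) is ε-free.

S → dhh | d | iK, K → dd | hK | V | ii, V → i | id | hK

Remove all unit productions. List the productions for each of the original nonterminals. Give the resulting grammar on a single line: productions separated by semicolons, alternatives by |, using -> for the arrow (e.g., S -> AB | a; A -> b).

Unit productions: K->V.
Unit pairs (A ⇒* B via units): (K,V).
S: inherits non-unit rules of {S} → d | dhh | iK.
K: inherits non-unit rules of {K, V} → dd | hK | i | id | ii.
V: inherits non-unit rules of {V} → hK | i | id.

S -> d | iK | dhh; K -> i | dd | hK | id | ii; V -> i | hK | id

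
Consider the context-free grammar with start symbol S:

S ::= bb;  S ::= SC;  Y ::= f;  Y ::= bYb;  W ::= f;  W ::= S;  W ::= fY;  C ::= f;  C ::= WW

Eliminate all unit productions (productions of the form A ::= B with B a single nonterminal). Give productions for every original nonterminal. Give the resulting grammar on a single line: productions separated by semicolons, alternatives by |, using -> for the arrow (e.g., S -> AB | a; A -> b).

S -> SC | bb; C -> f | WW; W -> f | SC | bb | fY; Y -> f | bYb

Unit productions: W->S.
Unit pairs (A ⇒* B via units): (W,S).
S: inherits non-unit rules of {S} → SC | bb.
C: inherits non-unit rules of {C} → WW | f.
W: inherits non-unit rules of {S, W} → SC | bb | f | fY.
Y: inherits non-unit rules of {Y} → bYb | f.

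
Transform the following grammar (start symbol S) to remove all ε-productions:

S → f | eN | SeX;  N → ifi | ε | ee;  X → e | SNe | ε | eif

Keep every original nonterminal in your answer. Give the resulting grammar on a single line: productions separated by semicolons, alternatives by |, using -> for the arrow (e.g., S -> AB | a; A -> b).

S -> e | f | Se | eN | SeX; N -> ee | ifi; X -> e | Se | SNe | eif

Nullable set: {N, X}.
S -> SeX: X nullable, giving Se | SeX.
S -> eN: N nullable, giving e | eN.
Drop N -> ε.
Drop X -> ε.
X -> SNe: N nullable, giving SNe | Se.
Unchanged (no nullable symbols): S -> f; N -> ee; N -> ifi; X -> e; X -> eif.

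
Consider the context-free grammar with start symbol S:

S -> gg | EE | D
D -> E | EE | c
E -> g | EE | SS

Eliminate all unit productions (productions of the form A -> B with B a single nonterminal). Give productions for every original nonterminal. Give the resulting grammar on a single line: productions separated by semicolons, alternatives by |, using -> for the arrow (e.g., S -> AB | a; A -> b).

S -> c | g | EE | SS | gg; D -> c | g | EE | SS; E -> g | EE | SS

Unit productions: D->E, S->D.
Unit pairs (A ⇒* B via units): (D,E), (S,D), (S,E).
S: inherits non-unit rules of {D, E, S} → EE | SS | c | g | gg.
D: inherits non-unit rules of {D, E} → EE | SS | c | g.
E: inherits non-unit rules of {E} → EE | SS | g.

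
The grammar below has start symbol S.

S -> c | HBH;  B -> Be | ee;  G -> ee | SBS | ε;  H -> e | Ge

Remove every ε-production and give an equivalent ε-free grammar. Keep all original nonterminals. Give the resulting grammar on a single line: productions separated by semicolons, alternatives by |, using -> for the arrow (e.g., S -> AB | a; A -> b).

Nullable set: {G}.
Drop G -> ε.
H -> Ge: G nullable, giving Ge | e.
Unchanged (no nullable symbols): S -> HBH; S -> c; B -> Be; B -> ee; G -> SBS; G -> ee; H -> e.

S -> c | HBH; B -> Be | ee; G -> ee | SBS; H -> e | Ge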